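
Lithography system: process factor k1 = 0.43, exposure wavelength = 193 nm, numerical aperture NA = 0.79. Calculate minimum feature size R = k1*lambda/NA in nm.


Step 1: Identify values: k1 = 0.43, lambda = 193 nm, NA = 0.79
Step 2: R = k1 * lambda / NA
R = 0.43 * 193 / 0.79
R = 105.1 nm


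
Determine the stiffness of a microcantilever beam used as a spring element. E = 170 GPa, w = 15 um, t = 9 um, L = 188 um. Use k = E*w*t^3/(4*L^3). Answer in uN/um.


Step 1: Convert E to consistent units (1 GPa = 1000 uN/um^2).
E = 170 GPa = 170000 uN/um^2
Step 2: Compute t^3 = 9^3 = 729
Step 3: Compute L^3 = 188^3 = 6644672
Step 4: k = 170000 * 15 * 729 / (4 * 6644672)
k = 69.9414 uN/um


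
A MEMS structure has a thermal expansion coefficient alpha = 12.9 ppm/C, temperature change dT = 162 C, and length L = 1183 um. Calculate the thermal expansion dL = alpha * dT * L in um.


Step 1: Convert CTE: alpha = 12.9 ppm/C = 12.9e-6 /C
Step 2: dL = 12.9e-6 * 162 * 1183
dL = 2.4722 um


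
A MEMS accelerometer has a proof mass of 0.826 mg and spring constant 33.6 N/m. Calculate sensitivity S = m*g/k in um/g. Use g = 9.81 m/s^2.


Step 1: Convert mass: m = 0.826 mg = 8.26e-07 kg
Step 2: S = m * g / k = 8.26e-07 * 9.81 / 33.6
Step 3: S = 2.41e-07 m/g
Step 4: Convert to um/g: S = 0.241 um/g


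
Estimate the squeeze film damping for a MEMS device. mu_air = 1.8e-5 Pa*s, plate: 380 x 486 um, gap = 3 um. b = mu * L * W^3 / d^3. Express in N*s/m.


Step 1: Convert to SI.
L = 380e-6 m, W = 486e-6 m, d = 3e-6 m
Step 2: W^3 = (486e-6)^3 = 1.15e-10 m^3
Step 3: d^3 = (3e-6)^3 = 2.70e-17 m^3
Step 4: b = 1.8e-5 * 380e-6 * 1.15e-10 / 2.70e-17
b = 2.91e-02 N*s/m


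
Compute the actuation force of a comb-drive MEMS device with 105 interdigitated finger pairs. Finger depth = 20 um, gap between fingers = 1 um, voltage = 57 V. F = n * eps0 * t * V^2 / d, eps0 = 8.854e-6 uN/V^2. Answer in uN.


Step 1: Parameters: n=105, eps0=8.854e-6 uN/V^2, t=20 um, V=57 V, d=1 um
Step 2: V^2 = 3249
Step 3: F = 105 * 8.854e-6 * 20 * 3249 / 1
F = 60.41 uN


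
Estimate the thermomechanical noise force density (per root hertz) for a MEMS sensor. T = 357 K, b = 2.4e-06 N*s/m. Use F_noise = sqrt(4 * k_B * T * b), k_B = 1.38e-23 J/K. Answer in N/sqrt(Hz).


Step 1: Compute 4 * k_B * T * b
= 4 * 1.38e-23 * 357 * 2.4e-06
= 4.7295e-26 N^2/Hz
Step 2: F_noise = sqrt(4.7295e-26)
F_noise = 2.17e-13 N/sqrt(Hz)


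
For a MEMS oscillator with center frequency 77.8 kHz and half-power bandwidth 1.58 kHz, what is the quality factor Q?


Step 1: Q = f0 / bandwidth
Step 2: Q = 77.8 / 1.58
Q = 49.2


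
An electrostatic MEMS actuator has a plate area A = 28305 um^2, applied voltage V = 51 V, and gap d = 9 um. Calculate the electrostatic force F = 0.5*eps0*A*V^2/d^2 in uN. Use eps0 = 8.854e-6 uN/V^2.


Step 1: Identify parameters.
eps0 = 8.854e-6 uN/V^2, A = 28305 um^2, V = 51 V, d = 9 um
Step 2: Compute V^2 = 51^2 = 2601
Step 3: Compute d^2 = 9^2 = 81
Step 4: F = 0.5 * 8.854e-6 * 28305 * 2601 / 81
F = 4.024 uN


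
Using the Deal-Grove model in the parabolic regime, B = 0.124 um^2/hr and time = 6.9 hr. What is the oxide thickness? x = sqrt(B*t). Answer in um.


Step 1: Compute B*t = 0.124 * 6.9 = 0.8556
Step 2: x = sqrt(0.8556)
x = 0.925 um


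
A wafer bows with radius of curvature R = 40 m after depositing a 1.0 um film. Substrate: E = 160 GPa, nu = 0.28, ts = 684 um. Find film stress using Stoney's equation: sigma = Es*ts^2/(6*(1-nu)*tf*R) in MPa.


Step 1: Compute numerator: Es * ts^2 = 160 * 684^2 = 74856960 (GPa*um^2)
Step 2: Compute denominator (R in um): 6*(1-nu)*tf*R = 6*0.72*1.0*40e6 = 172800000.0 (um^2)
Step 3: sigma (GPa) = 74856960 / 172800000.0 = 4.332e-01 GPa
Step 4: Convert to MPa (x1000): sigma = 433.2 MPa


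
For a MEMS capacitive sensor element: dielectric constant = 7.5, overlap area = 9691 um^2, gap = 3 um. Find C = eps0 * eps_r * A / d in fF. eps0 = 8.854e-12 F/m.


Step 1: Convert area to m^2: A = 9691e-12 m^2
Step 2: Convert gap to m: d = 3e-6 m
Step 3: C = eps0 * eps_r * A / d
C = 8.854e-12 * 7.5 * 9691e-12 / 3e-6
Step 4: Convert to fF (multiply by 1e15).
C = 214.51 fF


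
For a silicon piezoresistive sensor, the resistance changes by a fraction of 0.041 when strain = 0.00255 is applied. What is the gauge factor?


Step 1: Identify values.
dR/R = 0.041, strain = 0.00255
Step 2: GF = (dR/R) / strain = 0.041 / 0.00255
GF = 16.1


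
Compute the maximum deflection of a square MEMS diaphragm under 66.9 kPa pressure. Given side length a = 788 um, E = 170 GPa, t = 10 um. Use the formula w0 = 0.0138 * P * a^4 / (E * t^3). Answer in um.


Step 1: Convert pressure to compatible units (E is in GPa, so P in GPa).
P = 66.9 kPa = 66.9e-6 GPa
Step 2: Compute numerator: 0.0138 * P * a^4.
a^4 = 788^4 = 385571451136
numerator = 0.0138 * 66.9e-6 * 385571451136 = 3.559673e+05
Step 3: Compute denominator: E * t^3 = 170 * 10^3 = 170000
Step 4: w0 = numerator / denominator = 3.559673e+05 / 170000 = 2.0939 um


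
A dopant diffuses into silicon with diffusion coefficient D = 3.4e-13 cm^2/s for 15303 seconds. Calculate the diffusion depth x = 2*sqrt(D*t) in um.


Step 1: Compute D*t = 3.4e-13 * 15303 = 5.20302e-09 cm^2
Step 2: sqrt(D*t) = 7.2132e-05 cm
Step 3: x = 2 * 7.2132e-05 cm = 1.44264e-04 cm
Step 4: Convert to um (1 cm = 1e4 um): x = 1.443 um


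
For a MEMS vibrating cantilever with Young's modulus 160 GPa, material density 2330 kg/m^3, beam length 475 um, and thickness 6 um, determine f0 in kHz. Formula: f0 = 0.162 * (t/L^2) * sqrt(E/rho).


Step 1: Convert units to SI.
t_SI = 6e-6 m, L_SI = 475e-6 m
Step 2: Calculate sqrt(E/rho).
sqrt(160e9 / 2330) = 8286.71 m/s
Step 3: Compute f0.
f0 = 0.162 * 6e-6 / (475e-6)^2 * 8286.71 = 35699.4 Hz = 35.7 kHz


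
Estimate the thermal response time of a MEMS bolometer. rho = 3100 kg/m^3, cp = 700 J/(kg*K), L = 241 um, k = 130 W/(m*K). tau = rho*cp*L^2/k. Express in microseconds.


Step 1: Convert L to m: L = 241e-6 m
Step 2: L^2 = (241e-6)^2 = 5.8081e-08 m^2
Step 3: tau = 3100 * 700 * 5.8081e-08 / 130 = 9.6950592e-04 s
Step 4: Convert to microseconds (multiply by 1e6).
tau = 969.506 us


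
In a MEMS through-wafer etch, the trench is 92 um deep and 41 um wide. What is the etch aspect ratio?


Step 1: AR = depth / width
Step 2: AR = 92 / 41
AR = 2.2


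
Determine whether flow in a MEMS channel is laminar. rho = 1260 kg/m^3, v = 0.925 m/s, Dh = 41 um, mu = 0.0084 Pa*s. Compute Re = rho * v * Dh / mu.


Step 1: Convert Dh to meters: Dh = 41e-6 m
Step 2: Re = rho * v * Dh / mu
Re = 1260 * 0.925 * 41e-6 / 0.0084
Re = 5.689
Since Re = 5.689 is below ~2300, the flow is laminar.


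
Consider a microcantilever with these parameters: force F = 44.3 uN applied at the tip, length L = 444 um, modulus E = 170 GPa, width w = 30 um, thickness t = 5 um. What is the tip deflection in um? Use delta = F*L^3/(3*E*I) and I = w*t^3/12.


Step 1: Calculate the second moment of area.
I = w * t^3 / 12 = 30 * 5^3 / 12 = 312.5 um^4
Step 2: Convert E to consistent units (1 GPa = 1000 uN/um^2).
E = 170 GPa = 170000 uN/um^2
Step 3: Calculate tip deflection.
delta = F * L^3 / (3 * E * I)
delta = 44.3 * 444^3 / (3 * 170000 * 312.5)
delta = 24.3295 um


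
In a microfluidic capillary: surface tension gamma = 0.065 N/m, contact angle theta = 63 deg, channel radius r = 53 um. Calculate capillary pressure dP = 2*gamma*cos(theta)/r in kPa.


Step 1: cos(63 deg) = 0.454
Step 2: Convert r to m: r = 53e-6 m
Step 3: dP = 2 * 0.065 * 0.454 / 53e-6 = 1113.6 Pa
Step 4: Convert Pa to kPa (divide by 1000).
dP = 1.11 kPa


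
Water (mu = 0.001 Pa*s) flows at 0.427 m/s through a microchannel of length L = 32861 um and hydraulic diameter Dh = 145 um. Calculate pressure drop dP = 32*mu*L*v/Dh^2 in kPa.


Step 1: Convert to SI: L = 32861e-6 m, Dh = 145e-6 m
Step 2: dP = 32 * 0.001 * 32861e-6 * 0.427 / (145e-6)^2
Step 3: dP = 21356.13 Pa
Step 4: Convert to kPa: dP = 21.36 kPa


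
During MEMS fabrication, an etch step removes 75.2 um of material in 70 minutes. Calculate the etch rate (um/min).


Step 1: Etch rate = depth / time
Step 2: rate = 75.2 / 70
rate = 1.074 um/min


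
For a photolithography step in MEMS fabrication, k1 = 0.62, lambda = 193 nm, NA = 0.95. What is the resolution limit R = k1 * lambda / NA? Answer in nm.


Step 1: Identify values: k1 = 0.62, lambda = 193 nm, NA = 0.95
Step 2: R = k1 * lambda / NA
R = 0.62 * 193 / 0.95
R = 126.0 nm


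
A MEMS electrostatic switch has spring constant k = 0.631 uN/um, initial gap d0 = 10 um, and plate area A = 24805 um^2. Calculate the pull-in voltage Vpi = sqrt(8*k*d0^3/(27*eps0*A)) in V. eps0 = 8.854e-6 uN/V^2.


Step 1: Compute numerator: 8 * k * d0^3 = 8 * 0.631 * 10^3 = 5048.0
Step 2: Compute denominator: 27 * eps0 * A = 27 * 8.854e-6 * 24805 = 5.929834
Step 3: Vpi = sqrt(5048.0 / 5.929834)
Vpi = 29.18 V


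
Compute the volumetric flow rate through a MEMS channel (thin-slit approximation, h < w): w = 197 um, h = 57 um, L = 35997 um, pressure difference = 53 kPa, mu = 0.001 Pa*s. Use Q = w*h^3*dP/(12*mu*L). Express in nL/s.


Step 1: Convert all dimensions to SI (meters).
w = 197e-6 m, h = 57e-6 m, L = 35997e-6 m, dP = 53e3 Pa
Step 2: Q = w * h^3 * dP / (12 * mu * L)
Q = 197e-6 * (57e-6)^3 * 53e3 / (12 * 0.001 * 35997e-6) = 4.47629921e-09 m^3/s
Step 3: Convert Q from m^3/s to nL/s (1 m^3 = 1e12 nL, so multiply by 1e12).
Q = 4476.299 nL/s


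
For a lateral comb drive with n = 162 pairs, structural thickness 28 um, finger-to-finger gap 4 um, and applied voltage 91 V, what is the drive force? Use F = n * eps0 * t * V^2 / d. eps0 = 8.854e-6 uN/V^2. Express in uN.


Step 1: Parameters: n=162, eps0=8.854e-6 uN/V^2, t=28 um, V=91 V, d=4 um
Step 2: V^2 = 8281
Step 3: F = 162 * 8.854e-6 * 28 * 8281 / 4
F = 83.145 uN


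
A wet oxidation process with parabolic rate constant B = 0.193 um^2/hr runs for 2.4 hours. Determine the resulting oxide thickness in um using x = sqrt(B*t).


Step 1: Compute B*t = 0.193 * 2.4 = 0.4632
Step 2: x = sqrt(0.4632)
x = 0.681 um


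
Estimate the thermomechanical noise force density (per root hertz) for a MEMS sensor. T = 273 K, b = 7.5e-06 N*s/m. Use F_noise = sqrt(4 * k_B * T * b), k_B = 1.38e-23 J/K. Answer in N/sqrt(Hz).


Step 1: Compute 4 * k_B * T * b
= 4 * 1.38e-23 * 273 * 7.5e-06
= 1.1302e-25 N^2/Hz
Step 2: F_noise = sqrt(1.1302e-25)
F_noise = 3.36e-13 N/sqrt(Hz)


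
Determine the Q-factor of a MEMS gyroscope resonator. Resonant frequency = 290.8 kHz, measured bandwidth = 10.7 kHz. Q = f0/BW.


Step 1: Q = f0 / bandwidth
Step 2: Q = 290.8 / 10.7
Q = 27.2


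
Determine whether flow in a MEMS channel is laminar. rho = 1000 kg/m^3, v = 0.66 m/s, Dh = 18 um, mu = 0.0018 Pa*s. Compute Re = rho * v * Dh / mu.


Step 1: Convert Dh to meters: Dh = 18e-6 m
Step 2: Re = rho * v * Dh / mu
Re = 1000 * 0.66 * 18e-6 / 0.0018
Re = 6.6
Since Re = 6.6 is below ~2300, the flow is laminar.


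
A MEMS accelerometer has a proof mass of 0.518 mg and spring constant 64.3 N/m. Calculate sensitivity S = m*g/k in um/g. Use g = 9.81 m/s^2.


Step 1: Convert mass: m = 0.518 mg = 5.18e-07 kg
Step 2: S = m * g / k = 5.18e-07 * 9.81 / 64.3
Step 3: S = 7.90e-08 m/g
Step 4: Convert to um/g: S = 0.079 um/g


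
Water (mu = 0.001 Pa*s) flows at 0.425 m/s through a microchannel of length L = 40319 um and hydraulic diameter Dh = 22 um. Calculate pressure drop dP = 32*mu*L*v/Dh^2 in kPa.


Step 1: Convert to SI: L = 40319e-6 m, Dh = 22e-6 m
Step 2: dP = 32 * 0.001 * 40319e-6 * 0.425 / (22e-6)^2
Step 3: dP = 1132930.58 Pa
Step 4: Convert to kPa: dP = 1132.93 kPa


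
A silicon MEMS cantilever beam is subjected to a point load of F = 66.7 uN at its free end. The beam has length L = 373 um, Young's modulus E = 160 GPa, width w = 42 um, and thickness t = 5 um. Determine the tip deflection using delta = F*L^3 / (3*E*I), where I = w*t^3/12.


Step 1: Calculate the second moment of area.
I = w * t^3 / 12 = 42 * 5^3 / 12 = 437.5 um^4
Step 2: Convert E to consistent units (1 GPa = 1000 uN/um^2).
E = 160 GPa = 160000 uN/um^2
Step 3: Calculate tip deflection.
delta = F * L^3 / (3 * E * I)
delta = 66.7 * 373^3 / (3 * 160000 * 437.5)
delta = 16.4829 um


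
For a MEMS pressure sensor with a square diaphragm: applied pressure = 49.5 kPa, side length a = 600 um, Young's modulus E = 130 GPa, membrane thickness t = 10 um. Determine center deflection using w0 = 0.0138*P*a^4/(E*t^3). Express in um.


Step 1: Convert pressure to compatible units (E is in GPa, so P in GPa).
P = 49.5 kPa = 49.5e-6 GPa
Step 2: Compute numerator: 0.0138 * P * a^4.
a^4 = 600^4 = 129600000000
numerator = 0.0138 * 49.5e-6 * 129600000000 = 8.853e+04
Step 3: Compute denominator: E * t^3 = 130 * 10^3 = 130000
Step 4: w0 = numerator / denominator = 8.853e+04 / 130000 = 0.681 um


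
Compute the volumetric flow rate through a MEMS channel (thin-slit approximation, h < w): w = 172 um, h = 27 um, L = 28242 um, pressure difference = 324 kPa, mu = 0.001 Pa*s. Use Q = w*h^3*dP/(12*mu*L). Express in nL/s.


Step 1: Convert all dimensions to SI (meters).
w = 172e-6 m, h = 27e-6 m, L = 28242e-6 m, dP = 324e3 Pa
Step 2: Q = w * h^3 * dP / (12 * mu * L)
Q = 172e-6 * (27e-6)^3 * 324e3 / (12 * 0.001 * 28242e-6) = 3.23659273e-09 m^3/s
Step 3: Convert Q from m^3/s to nL/s (1 m^3 = 1e12 nL, so multiply by 1e12).
Q = 3236.593 nL/s


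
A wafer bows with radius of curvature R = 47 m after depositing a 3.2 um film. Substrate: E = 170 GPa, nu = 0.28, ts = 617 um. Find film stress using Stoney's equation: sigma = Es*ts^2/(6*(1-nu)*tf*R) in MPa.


Step 1: Compute numerator: Es * ts^2 = 170 * 617^2 = 64717130 (GPa*um^2)
Step 2: Compute denominator (R in um): 6*(1-nu)*tf*R = 6*0.72*3.2*47e6 = 649728000.0 (um^2)
Step 3: sigma (GPa) = 64717130 / 649728000.0 = 9.9606e-02 GPa
Step 4: Convert to MPa (x1000): sigma = 99.6 MPa


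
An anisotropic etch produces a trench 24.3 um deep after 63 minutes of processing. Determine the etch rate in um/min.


Step 1: Etch rate = depth / time
Step 2: rate = 24.3 / 63
rate = 0.386 um/min


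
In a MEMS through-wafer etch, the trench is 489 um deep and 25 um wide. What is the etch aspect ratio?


Step 1: AR = depth / width
Step 2: AR = 489 / 25
AR = 19.6


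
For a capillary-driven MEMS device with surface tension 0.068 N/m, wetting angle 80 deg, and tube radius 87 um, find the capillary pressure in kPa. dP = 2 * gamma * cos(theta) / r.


Step 1: cos(80 deg) = 0.1736
Step 2: Convert r to m: r = 87e-6 m
Step 3: dP = 2 * 0.068 * 0.1736 / 87e-6 = 271.4 Pa
Step 4: Convert Pa to kPa (divide by 1000).
dP = 0.27 kPa


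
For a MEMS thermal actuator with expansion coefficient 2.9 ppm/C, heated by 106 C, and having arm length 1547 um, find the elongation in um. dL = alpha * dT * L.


Step 1: Convert CTE: alpha = 2.9 ppm/C = 2.9e-6 /C
Step 2: dL = 2.9e-6 * 106 * 1547
dL = 0.4755 um


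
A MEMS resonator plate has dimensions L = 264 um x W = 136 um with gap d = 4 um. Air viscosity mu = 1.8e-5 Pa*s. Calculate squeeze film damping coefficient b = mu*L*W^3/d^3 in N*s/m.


Step 1: Convert to SI.
L = 264e-6 m, W = 136e-6 m, d = 4e-6 m
Step 2: W^3 = (136e-6)^3 = 2.52e-12 m^3
Step 3: d^3 = (4e-6)^3 = 6.40e-17 m^3
Step 4: b = 1.8e-5 * 264e-6 * 2.52e-12 / 6.40e-17
b = 1.87e-04 N*s/m


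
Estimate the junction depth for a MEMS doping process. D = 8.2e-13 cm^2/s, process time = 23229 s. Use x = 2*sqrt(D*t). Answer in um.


Step 1: Compute D*t = 8.2e-13 * 23229 = 1.904778e-08 cm^2
Step 2: sqrt(D*t) = 1.3801e-04 cm
Step 3: x = 2 * 1.3801e-04 cm = 2.7602e-04 cm
Step 4: Convert to um (1 cm = 1e4 um): x = 2.76 um


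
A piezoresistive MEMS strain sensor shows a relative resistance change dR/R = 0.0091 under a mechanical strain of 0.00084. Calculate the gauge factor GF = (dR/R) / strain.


Step 1: Identify values.
dR/R = 0.0091, strain = 0.00084
Step 2: GF = (dR/R) / strain = 0.0091 / 0.00084
GF = 10.8


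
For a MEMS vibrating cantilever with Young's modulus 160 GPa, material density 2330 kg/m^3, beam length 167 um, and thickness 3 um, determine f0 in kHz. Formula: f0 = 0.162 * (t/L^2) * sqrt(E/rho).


Step 1: Convert units to SI.
t_SI = 3e-6 m, L_SI = 167e-6 m
Step 2: Calculate sqrt(E/rho).
sqrt(160e9 / 2330) = 8286.71 m/s
Step 3: Compute f0.
f0 = 0.162 * 3e-6 / (167e-6)^2 * 8286.71 = 144406.1 Hz = 144.41 kHz


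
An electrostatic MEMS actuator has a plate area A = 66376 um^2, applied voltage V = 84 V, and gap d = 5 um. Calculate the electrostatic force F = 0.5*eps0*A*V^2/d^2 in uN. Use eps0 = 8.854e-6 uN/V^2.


Step 1: Identify parameters.
eps0 = 8.854e-6 uN/V^2, A = 66376 um^2, V = 84 V, d = 5 um
Step 2: Compute V^2 = 84^2 = 7056
Step 3: Compute d^2 = 5^2 = 25
Step 4: F = 0.5 * 8.854e-6 * 66376 * 7056 / 25
F = 82.935 uN


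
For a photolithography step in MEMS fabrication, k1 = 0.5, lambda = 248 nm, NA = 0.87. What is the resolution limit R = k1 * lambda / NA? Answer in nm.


Step 1: Identify values: k1 = 0.5, lambda = 248 nm, NA = 0.87
Step 2: R = k1 * lambda / NA
R = 0.5 * 248 / 0.87
R = 142.5 nm


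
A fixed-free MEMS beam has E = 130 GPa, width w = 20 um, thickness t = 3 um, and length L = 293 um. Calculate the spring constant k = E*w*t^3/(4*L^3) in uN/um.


Step 1: Convert E to consistent units (1 GPa = 1000 uN/um^2).
E = 130 GPa = 130000 uN/um^2
Step 2: Compute t^3 = 3^3 = 27
Step 3: Compute L^3 = 293^3 = 25153757
Step 4: k = 130000 * 20 * 27 / (4 * 25153757)
k = 0.6977 uN/um


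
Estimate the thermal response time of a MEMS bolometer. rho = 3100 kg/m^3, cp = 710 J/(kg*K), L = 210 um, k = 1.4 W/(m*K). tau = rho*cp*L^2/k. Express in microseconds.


Step 1: Convert L to m: L = 210e-6 m
Step 2: L^2 = (210e-6)^2 = 4.41e-08 m^2
Step 3: tau = 3100 * 710 * 4.41e-08 / 1.4 = 6.93315e-02 s
Step 4: Convert to microseconds (multiply by 1e6).
tau = 69331.5 us


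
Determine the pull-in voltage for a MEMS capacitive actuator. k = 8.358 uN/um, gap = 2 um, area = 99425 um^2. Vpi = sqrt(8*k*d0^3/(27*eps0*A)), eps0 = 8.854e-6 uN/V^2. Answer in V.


Step 1: Compute numerator: 8 * k * d0^3 = 8 * 8.358 * 2^3 = 534.912
Step 2: Compute denominator: 27 * eps0 * A = 27 * 8.854e-6 * 99425 = 23.768342
Step 3: Vpi = sqrt(534.912 / 23.768342)
Vpi = 4.74 V


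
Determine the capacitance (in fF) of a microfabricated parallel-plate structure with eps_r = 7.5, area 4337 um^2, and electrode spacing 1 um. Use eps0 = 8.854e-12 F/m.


Step 1: Convert area to m^2: A = 4337e-12 m^2
Step 2: Convert gap to m: d = 1e-6 m
Step 3: C = eps0 * eps_r * A / d
C = 8.854e-12 * 7.5 * 4337e-12 / 1e-6
Step 4: Convert to fF (multiply by 1e15).
C = 288.0 fF


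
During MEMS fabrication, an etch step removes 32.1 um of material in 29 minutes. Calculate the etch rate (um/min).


Step 1: Etch rate = depth / time
Step 2: rate = 32.1 / 29
rate = 1.107 um/min


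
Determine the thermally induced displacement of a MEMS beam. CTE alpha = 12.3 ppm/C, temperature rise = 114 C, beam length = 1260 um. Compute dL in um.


Step 1: Convert CTE: alpha = 12.3 ppm/C = 12.3e-6 /C
Step 2: dL = 12.3e-6 * 114 * 1260
dL = 1.7668 um


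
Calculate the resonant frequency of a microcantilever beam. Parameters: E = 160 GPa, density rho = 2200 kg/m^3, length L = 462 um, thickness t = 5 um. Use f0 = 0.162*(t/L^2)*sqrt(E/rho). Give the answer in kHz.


Step 1: Convert units to SI.
t_SI = 5e-6 m, L_SI = 462e-6 m
Step 2: Calculate sqrt(E/rho).
sqrt(160e9 / 2200) = 8528.03 m/s
Step 3: Compute f0.
f0 = 0.162 * 5e-6 / (462e-6)^2 * 8528.03 = 32363.1 Hz = 32.36 kHz


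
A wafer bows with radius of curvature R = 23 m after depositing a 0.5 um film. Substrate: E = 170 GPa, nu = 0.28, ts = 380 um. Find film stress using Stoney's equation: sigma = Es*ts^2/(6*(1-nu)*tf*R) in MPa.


Step 1: Compute numerator: Es * ts^2 = 170 * 380^2 = 24548000 (GPa*um^2)
Step 2: Compute denominator (R in um): 6*(1-nu)*tf*R = 6*0.72*0.5*23e6 = 49680000.0 (um^2)
Step 3: sigma (GPa) = 24548000 / 49680000.0 = 4.94122e-01 GPa
Step 4: Convert to MPa (x1000): sigma = 494.1 MPa


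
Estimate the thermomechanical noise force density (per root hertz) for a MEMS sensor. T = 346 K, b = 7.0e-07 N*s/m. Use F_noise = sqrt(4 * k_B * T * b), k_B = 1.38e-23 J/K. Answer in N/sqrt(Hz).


Step 1: Compute 4 * k_B * T * b
= 4 * 1.38e-23 * 346 * 7.0e-07
= 1.3369e-26 N^2/Hz
Step 2: F_noise = sqrt(1.3369e-26)
F_noise = 1.16e-13 N/sqrt(Hz)


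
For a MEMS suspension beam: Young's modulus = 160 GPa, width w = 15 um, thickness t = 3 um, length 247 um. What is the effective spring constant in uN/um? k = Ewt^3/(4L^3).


Step 1: Convert E to consistent units (1 GPa = 1000 uN/um^2).
E = 160 GPa = 160000 uN/um^2
Step 2: Compute t^3 = 3^3 = 27
Step 3: Compute L^3 = 247^3 = 15069223
Step 4: k = 160000 * 15 * 27 / (4 * 15069223)
k = 1.075 uN/um


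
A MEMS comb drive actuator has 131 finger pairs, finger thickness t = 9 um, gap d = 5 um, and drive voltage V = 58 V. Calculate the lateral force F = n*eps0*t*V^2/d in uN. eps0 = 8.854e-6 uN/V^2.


Step 1: Parameters: n=131, eps0=8.854e-6 uN/V^2, t=9 um, V=58 V, d=5 um
Step 2: V^2 = 3364
Step 3: F = 131 * 8.854e-6 * 9 * 3364 / 5
F = 7.023 uN


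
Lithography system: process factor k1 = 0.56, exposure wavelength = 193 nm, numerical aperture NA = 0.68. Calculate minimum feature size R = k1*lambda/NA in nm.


Step 1: Identify values: k1 = 0.56, lambda = 193 nm, NA = 0.68
Step 2: R = k1 * lambda / NA
R = 0.56 * 193 / 0.68
R = 158.9 nm


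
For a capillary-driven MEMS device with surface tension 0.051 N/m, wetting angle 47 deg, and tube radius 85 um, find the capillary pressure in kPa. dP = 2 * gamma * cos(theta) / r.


Step 1: cos(47 deg) = 0.682
Step 2: Convert r to m: r = 85e-6 m
Step 3: dP = 2 * 0.051 * 0.682 / 85e-6 = 818.4 Pa
Step 4: Convert Pa to kPa (divide by 1000).
dP = 0.82 kPa


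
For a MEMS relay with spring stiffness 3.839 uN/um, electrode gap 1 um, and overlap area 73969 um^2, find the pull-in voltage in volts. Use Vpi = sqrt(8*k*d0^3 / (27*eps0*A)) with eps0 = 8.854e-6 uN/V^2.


Step 1: Compute numerator: 8 * k * d0^3 = 8 * 3.839 * 1^3 = 30.712
Step 2: Compute denominator: 27 * eps0 * A = 27 * 8.854e-6 * 73969 = 17.682881
Step 3: Vpi = sqrt(30.712 / 17.682881)
Vpi = 1.32 V


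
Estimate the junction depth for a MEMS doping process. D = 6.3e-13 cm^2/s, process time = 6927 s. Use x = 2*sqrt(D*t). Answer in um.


Step 1: Compute D*t = 6.3e-13 * 6927 = 4.36401e-09 cm^2
Step 2: sqrt(D*t) = 6.60607e-05 cm
Step 3: x = 2 * 6.60607e-05 cm = 1.321214e-04 cm
Step 4: Convert to um (1 cm = 1e4 um): x = 1.321 um


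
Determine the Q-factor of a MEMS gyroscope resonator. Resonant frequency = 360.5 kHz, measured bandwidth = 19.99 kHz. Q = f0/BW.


Step 1: Q = f0 / bandwidth
Step 2: Q = 360.5 / 19.99
Q = 18.0


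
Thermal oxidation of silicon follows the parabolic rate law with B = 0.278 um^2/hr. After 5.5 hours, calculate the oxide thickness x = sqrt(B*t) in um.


Step 1: Compute B*t = 0.278 * 5.5 = 1.529
Step 2: x = sqrt(1.529)
x = 1.237 um


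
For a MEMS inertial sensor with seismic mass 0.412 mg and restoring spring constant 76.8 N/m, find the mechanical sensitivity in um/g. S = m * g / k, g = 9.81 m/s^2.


Step 1: Convert mass: m = 0.412 mg = 4.12e-07 kg
Step 2: S = m * g / k = 4.12e-07 * 9.81 / 76.8
Step 3: S = 5.26e-08 m/g
Step 4: Convert to um/g: S = 0.053 um/g


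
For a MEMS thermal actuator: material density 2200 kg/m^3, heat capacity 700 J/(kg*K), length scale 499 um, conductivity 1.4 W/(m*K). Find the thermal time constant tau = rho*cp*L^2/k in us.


Step 1: Convert L to m: L = 499e-6 m
Step 2: L^2 = (499e-6)^2 = 2.49001e-07 m^2
Step 3: tau = 2200 * 700 * 2.49001e-07 / 1.4 = 2.739011e-01 s
Step 4: Convert to microseconds (multiply by 1e6).
tau = 273901.1 us


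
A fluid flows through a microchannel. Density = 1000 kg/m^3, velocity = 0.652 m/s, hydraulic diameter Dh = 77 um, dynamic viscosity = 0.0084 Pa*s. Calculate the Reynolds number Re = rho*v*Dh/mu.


Step 1: Convert Dh to meters: Dh = 77e-6 m
Step 2: Re = rho * v * Dh / mu
Re = 1000 * 0.652 * 77e-6 / 0.0084
Re = 5.977


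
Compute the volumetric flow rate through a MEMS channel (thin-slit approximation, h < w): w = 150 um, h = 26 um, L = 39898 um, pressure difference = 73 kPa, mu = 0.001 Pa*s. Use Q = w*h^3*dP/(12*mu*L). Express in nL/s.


Step 1: Convert all dimensions to SI (meters).
w = 150e-6 m, h = 26e-6 m, L = 39898e-6 m, dP = 73e3 Pa
Step 2: Q = w * h^3 * dP / (12 * mu * L)
Q = 150e-6 * (26e-6)^3 * 73e3 / (12 * 0.001 * 39898e-6) = 4.0197754e-10 m^3/s
Step 3: Convert Q from m^3/s to nL/s (1 m^3 = 1e12 nL, so multiply by 1e12).
Q = 401.978 nL/s


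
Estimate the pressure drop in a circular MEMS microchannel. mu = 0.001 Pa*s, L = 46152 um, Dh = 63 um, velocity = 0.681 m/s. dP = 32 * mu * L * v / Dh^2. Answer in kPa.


Step 1: Convert to SI: L = 46152e-6 m, Dh = 63e-6 m
Step 2: dP = 32 * 0.001 * 46152e-6 * 0.681 / (63e-6)^2
Step 3: dP = 253399.95 Pa
Step 4: Convert to kPa: dP = 253.4 kPa


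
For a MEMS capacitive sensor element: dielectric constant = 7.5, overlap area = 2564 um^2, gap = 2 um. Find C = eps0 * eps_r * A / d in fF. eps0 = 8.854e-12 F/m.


Step 1: Convert area to m^2: A = 2564e-12 m^2
Step 2: Convert gap to m: d = 2e-6 m
Step 3: C = eps0 * eps_r * A / d
C = 8.854e-12 * 7.5 * 2564e-12 / 2e-6
Step 4: Convert to fF (multiply by 1e15).
C = 85.13 fF


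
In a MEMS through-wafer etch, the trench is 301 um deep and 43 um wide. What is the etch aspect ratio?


Step 1: AR = depth / width
Step 2: AR = 301 / 43
AR = 7.0


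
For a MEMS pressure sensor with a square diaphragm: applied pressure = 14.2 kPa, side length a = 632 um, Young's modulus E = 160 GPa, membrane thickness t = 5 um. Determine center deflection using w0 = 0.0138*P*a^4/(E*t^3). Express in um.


Step 1: Convert pressure to compatible units (E is in GPa, so P in GPa).
P = 14.2 kPa = 14.2e-6 GPa
Step 2: Compute numerator: 0.0138 * P * a^4.
a^4 = 632^4 = 159539531776
numerator = 0.0138 * 14.2e-6 * 159539531776 = 3.126337e+04
Step 3: Compute denominator: E * t^3 = 160 * 5^3 = 20000
Step 4: w0 = numerator / denominator = 3.126337e+04 / 20000 = 1.5632 um


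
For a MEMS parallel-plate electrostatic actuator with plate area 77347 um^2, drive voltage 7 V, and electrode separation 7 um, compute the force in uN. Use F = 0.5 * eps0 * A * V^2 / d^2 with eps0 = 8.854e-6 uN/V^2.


Step 1: Identify parameters.
eps0 = 8.854e-6 uN/V^2, A = 77347 um^2, V = 7 V, d = 7 um
Step 2: Compute V^2 = 7^2 = 49
Step 3: Compute d^2 = 7^2 = 49
Step 4: F = 0.5 * 8.854e-6 * 77347 * 49 / 49
F = 0.342 uN


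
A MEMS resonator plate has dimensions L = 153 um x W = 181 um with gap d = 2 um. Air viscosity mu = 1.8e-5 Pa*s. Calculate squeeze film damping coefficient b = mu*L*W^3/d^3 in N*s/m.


Step 1: Convert to SI.
L = 153e-6 m, W = 181e-6 m, d = 2e-6 m
Step 2: W^3 = (181e-6)^3 = 5.93e-12 m^3
Step 3: d^3 = (2e-6)^3 = 8.00e-18 m^3
Step 4: b = 1.8e-5 * 153e-6 * 5.93e-12 / 8.00e-18
b = 2.04e-03 N*s/m


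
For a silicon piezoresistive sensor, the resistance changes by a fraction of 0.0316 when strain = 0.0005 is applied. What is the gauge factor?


Step 1: Identify values.
dR/R = 0.0316, strain = 0.0005
Step 2: GF = (dR/R) / strain = 0.0316 / 0.0005
GF = 63.2


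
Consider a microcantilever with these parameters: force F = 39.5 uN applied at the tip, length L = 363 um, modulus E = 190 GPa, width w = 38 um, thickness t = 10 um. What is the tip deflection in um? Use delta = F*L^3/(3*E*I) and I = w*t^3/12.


Step 1: Calculate the second moment of area.
I = w * t^3 / 12 = 38 * 10^3 / 12 = 3166.6667 um^4
Step 2: Convert E to consistent units (1 GPa = 1000 uN/um^2).
E = 190 GPa = 190000 uN/um^2
Step 3: Calculate tip deflection.
delta = F * L^3 / (3 * E * I)
delta = 39.5 * 363^3 / (3 * 190000 * 3166.6667)
delta = 1.0467 um


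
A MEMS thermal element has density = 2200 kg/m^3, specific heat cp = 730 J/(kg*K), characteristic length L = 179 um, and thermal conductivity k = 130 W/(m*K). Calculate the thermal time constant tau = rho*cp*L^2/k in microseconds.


Step 1: Convert L to m: L = 179e-6 m
Step 2: L^2 = (179e-6)^2 = 3.2041e-08 m^2
Step 3: tau = 2200 * 730 * 3.2041e-08 / 130 = 3.958296e-04 s
Step 4: Convert to microseconds (multiply by 1e6).
tau = 395.83 us


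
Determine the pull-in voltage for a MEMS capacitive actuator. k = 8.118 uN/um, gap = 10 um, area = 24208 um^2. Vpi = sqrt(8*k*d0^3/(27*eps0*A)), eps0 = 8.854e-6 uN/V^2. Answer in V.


Step 1: Compute numerator: 8 * k * d0^3 = 8 * 8.118 * 10^3 = 64944.0
Step 2: Compute denominator: 27 * eps0 * A = 27 * 8.854e-6 * 24208 = 5.787116
Step 3: Vpi = sqrt(64944.0 / 5.787116)
Vpi = 105.93 V


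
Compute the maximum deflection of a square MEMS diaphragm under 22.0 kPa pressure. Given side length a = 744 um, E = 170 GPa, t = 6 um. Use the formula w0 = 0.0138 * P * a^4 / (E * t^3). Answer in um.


Step 1: Convert pressure to compatible units (E is in GPa, so P in GPa).
P = 22.0 kPa = 22.0e-6 GPa
Step 2: Compute numerator: 0.0138 * P * a^4.
a^4 = 744^4 = 306402103296
numerator = 0.0138 * 22.0e-6 * 306402103296 = 9.302368e+04
Step 3: Compute denominator: E * t^3 = 170 * 6^3 = 36720
Step 4: w0 = numerator / denominator = 9.302368e+04 / 36720 = 2.5333 um


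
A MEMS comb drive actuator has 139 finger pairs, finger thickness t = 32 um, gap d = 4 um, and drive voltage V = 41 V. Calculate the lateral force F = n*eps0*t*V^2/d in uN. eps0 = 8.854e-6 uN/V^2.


Step 1: Parameters: n=139, eps0=8.854e-6 uN/V^2, t=32 um, V=41 V, d=4 um
Step 2: V^2 = 1681
Step 3: F = 139 * 8.854e-6 * 32 * 1681 / 4
F = 16.551 uN


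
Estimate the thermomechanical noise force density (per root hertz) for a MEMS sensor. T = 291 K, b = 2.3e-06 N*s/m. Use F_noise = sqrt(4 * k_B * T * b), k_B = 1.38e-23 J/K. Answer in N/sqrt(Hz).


Step 1: Compute 4 * k_B * T * b
= 4 * 1.38e-23 * 291 * 2.3e-06
= 3.6945e-26 N^2/Hz
Step 2: F_noise = sqrt(3.6945e-26)
F_noise = 1.92e-13 N/sqrt(Hz)


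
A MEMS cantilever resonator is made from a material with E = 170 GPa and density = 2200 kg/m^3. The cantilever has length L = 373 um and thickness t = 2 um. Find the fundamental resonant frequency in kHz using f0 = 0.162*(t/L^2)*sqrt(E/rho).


Step 1: Convert units to SI.
t_SI = 2e-6 m, L_SI = 373e-6 m
Step 2: Calculate sqrt(E/rho).
sqrt(170e9 / 2200) = 8790.49 m/s
Step 3: Compute f0.
f0 = 0.162 * 2e-6 / (373e-6)^2 * 8790.49 = 20471.1 Hz = 20.47 kHz


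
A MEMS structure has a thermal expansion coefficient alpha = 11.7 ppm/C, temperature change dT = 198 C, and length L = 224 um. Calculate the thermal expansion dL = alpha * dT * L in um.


Step 1: Convert CTE: alpha = 11.7 ppm/C = 11.7e-6 /C
Step 2: dL = 11.7e-6 * 198 * 224
dL = 0.5189 um


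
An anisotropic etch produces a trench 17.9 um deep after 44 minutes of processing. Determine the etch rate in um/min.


Step 1: Etch rate = depth / time
Step 2: rate = 17.9 / 44
rate = 0.407 um/min


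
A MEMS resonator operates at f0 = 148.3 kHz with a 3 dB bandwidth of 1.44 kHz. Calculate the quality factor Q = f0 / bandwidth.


Step 1: Q = f0 / bandwidth
Step 2: Q = 148.3 / 1.44
Q = 103.0


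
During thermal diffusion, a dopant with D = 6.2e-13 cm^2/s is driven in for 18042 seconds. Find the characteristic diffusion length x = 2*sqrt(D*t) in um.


Step 1: Compute D*t = 6.2e-13 * 18042 = 1.118604e-08 cm^2
Step 2: sqrt(D*t) = 1.05764e-04 cm
Step 3: x = 2 * 1.05764e-04 cm = 2.11528e-04 cm
Step 4: Convert to um (1 cm = 1e4 um): x = 2.115 um


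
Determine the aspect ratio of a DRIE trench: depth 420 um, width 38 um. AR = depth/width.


Step 1: AR = depth / width
Step 2: AR = 420 / 38
AR = 11.1


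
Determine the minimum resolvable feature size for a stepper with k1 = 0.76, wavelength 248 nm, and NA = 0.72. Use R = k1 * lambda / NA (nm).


Step 1: Identify values: k1 = 0.76, lambda = 248 nm, NA = 0.72
Step 2: R = k1 * lambda / NA
R = 0.76 * 248 / 0.72
R = 261.8 nm


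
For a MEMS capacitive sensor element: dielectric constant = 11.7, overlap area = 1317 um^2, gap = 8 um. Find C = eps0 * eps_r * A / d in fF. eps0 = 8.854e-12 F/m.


Step 1: Convert area to m^2: A = 1317e-12 m^2
Step 2: Convert gap to m: d = 8e-6 m
Step 3: C = eps0 * eps_r * A / d
C = 8.854e-12 * 11.7 * 1317e-12 / 8e-6
Step 4: Convert to fF (multiply by 1e15).
C = 17.05 fF


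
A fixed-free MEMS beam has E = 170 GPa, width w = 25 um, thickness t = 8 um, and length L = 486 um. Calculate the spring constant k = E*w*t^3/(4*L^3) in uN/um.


Step 1: Convert E to consistent units (1 GPa = 1000 uN/um^2).
E = 170 GPa = 170000 uN/um^2
Step 2: Compute t^3 = 8^3 = 512
Step 3: Compute L^3 = 486^3 = 114791256
Step 4: k = 170000 * 25 * 512 / (4 * 114791256)
k = 4.739 uN/um


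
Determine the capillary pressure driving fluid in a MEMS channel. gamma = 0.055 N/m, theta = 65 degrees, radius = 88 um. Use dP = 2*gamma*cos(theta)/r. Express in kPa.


Step 1: cos(65 deg) = 0.4226
Step 2: Convert r to m: r = 88e-6 m
Step 3: dP = 2 * 0.055 * 0.4226 / 88e-6 = 528.3 Pa
Step 4: Convert Pa to kPa (divide by 1000).
dP = 0.53 kPa


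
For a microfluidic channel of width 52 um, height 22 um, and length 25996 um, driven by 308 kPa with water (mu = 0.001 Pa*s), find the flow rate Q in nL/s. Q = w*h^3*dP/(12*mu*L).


Step 1: Convert all dimensions to SI (meters).
w = 52e-6 m, h = 22e-6 m, L = 25996e-6 m, dP = 308e3 Pa
Step 2: Q = w * h^3 * dP / (12 * mu * L)
Q = 52e-6 * (22e-6)^3 * 308e3 / (12 * 0.001 * 25996e-6) = 5.4668144e-10 m^3/s
Step 3: Convert Q from m^3/s to nL/s (1 m^3 = 1e12 nL, so multiply by 1e12).
Q = 546.681 nL/s


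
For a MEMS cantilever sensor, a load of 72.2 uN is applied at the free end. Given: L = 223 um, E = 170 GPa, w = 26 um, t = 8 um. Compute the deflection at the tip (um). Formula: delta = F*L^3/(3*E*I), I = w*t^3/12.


Step 1: Calculate the second moment of area.
I = w * t^3 / 12 = 26 * 8^3 / 12 = 1109.3333 um^4
Step 2: Convert E to consistent units (1 GPa = 1000 uN/um^2).
E = 170 GPa = 170000 uN/um^2
Step 3: Calculate tip deflection.
delta = F * L^3 / (3 * E * I)
delta = 72.2 * 223^3 / (3 * 170000 * 1109.3333)
delta = 1.4152 um


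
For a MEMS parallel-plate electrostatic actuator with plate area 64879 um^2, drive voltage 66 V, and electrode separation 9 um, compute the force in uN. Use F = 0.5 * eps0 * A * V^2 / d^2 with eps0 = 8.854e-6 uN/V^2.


Step 1: Identify parameters.
eps0 = 8.854e-6 uN/V^2, A = 64879 um^2, V = 66 V, d = 9 um
Step 2: Compute V^2 = 66^2 = 4356
Step 3: Compute d^2 = 9^2 = 81
Step 4: F = 0.5 * 8.854e-6 * 64879 * 4356 / 81
F = 15.446 uN


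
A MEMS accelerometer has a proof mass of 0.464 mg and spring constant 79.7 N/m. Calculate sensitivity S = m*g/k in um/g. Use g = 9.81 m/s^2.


Step 1: Convert mass: m = 0.464 mg = 4.64e-07 kg
Step 2: S = m * g / k = 4.64e-07 * 9.81 / 79.7
Step 3: S = 5.71e-08 m/g
Step 4: Convert to um/g: S = 0.057 um/g


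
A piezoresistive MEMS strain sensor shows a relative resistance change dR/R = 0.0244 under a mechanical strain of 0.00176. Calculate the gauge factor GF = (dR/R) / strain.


Step 1: Identify values.
dR/R = 0.0244, strain = 0.00176
Step 2: GF = (dR/R) / strain = 0.0244 / 0.00176
GF = 13.9


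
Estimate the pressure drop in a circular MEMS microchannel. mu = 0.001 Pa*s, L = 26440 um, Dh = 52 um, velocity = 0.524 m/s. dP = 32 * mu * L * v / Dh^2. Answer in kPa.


Step 1: Convert to SI: L = 26440e-6 m, Dh = 52e-6 m
Step 2: dP = 32 * 0.001 * 26440e-6 * 0.524 / (52e-6)^2
Step 3: dP = 163959.29 Pa
Step 4: Convert to kPa: dP = 163.96 kPa


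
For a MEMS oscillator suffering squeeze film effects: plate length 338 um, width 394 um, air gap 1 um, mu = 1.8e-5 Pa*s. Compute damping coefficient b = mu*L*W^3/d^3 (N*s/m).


Step 1: Convert to SI.
L = 338e-6 m, W = 394e-6 m, d = 1e-6 m
Step 2: W^3 = (394e-6)^3 = 6.12e-11 m^3
Step 3: d^3 = (1e-6)^3 = 1.00e-18 m^3
Step 4: b = 1.8e-5 * 338e-6 * 6.12e-11 / 1.00e-18
b = 3.72e-01 N*s/m


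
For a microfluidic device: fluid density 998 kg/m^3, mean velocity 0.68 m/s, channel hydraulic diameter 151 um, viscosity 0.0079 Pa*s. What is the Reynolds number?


Step 1: Convert Dh to meters: Dh = 151e-6 m
Step 2: Re = rho * v * Dh / mu
Re = 998 * 0.68 * 151e-6 / 0.0079
Re = 12.971


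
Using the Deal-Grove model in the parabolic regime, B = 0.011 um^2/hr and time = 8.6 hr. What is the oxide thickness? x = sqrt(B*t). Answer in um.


Step 1: Compute B*t = 0.011 * 8.6 = 0.0946
Step 2: x = sqrt(0.0946)
x = 0.308 um


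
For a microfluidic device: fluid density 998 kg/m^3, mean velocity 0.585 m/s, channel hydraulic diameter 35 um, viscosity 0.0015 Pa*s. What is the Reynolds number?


Step 1: Convert Dh to meters: Dh = 35e-6 m
Step 2: Re = rho * v * Dh / mu
Re = 998 * 0.585 * 35e-6 / 0.0015
Re = 13.623


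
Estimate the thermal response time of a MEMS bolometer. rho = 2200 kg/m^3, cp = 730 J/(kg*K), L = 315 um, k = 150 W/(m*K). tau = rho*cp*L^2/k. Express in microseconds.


Step 1: Convert L to m: L = 315e-6 m
Step 2: L^2 = (315e-6)^2 = 9.9225e-08 m^2
Step 3: tau = 2200 * 730 * 9.9225e-08 / 150 = 1.062369e-03 s
Step 4: Convert to microseconds (multiply by 1e6).
tau = 1062.369 us


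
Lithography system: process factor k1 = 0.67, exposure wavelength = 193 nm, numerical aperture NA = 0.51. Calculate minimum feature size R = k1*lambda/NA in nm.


Step 1: Identify values: k1 = 0.67, lambda = 193 nm, NA = 0.51
Step 2: R = k1 * lambda / NA
R = 0.67 * 193 / 0.51
R = 253.5 nm


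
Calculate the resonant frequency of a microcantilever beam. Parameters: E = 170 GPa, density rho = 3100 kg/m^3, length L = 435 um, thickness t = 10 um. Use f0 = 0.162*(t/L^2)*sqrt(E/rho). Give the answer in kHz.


Step 1: Convert units to SI.
t_SI = 10e-6 m, L_SI = 435e-6 m
Step 2: Calculate sqrt(E/rho).
sqrt(170e9 / 3100) = 7405.32 m/s
Step 3: Compute f0.
f0 = 0.162 * 10e-6 / (435e-6)^2 * 7405.32 = 63398.7 Hz = 63.4 kHz


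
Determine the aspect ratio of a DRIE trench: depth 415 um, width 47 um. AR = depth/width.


Step 1: AR = depth / width
Step 2: AR = 415 / 47
AR = 8.8


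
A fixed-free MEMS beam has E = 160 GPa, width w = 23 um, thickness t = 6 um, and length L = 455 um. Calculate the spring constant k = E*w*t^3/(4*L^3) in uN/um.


Step 1: Convert E to consistent units (1 GPa = 1000 uN/um^2).
E = 160 GPa = 160000 uN/um^2
Step 2: Compute t^3 = 6^3 = 216
Step 3: Compute L^3 = 455^3 = 94196375
Step 4: k = 160000 * 23 * 216 / (4 * 94196375)
k = 2.1096 uN/um


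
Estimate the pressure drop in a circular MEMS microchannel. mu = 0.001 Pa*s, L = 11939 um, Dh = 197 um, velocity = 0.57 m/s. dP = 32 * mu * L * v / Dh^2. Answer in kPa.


Step 1: Convert to SI: L = 11939e-6 m, Dh = 197e-6 m
Step 2: dP = 32 * 0.001 * 11939e-6 * 0.57 / (197e-6)^2
Step 3: dP = 5611.26 Pa
Step 4: Convert to kPa: dP = 5.61 kPa


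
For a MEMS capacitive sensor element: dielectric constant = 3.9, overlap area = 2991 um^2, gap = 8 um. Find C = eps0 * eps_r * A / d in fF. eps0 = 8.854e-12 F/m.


Step 1: Convert area to m^2: A = 2991e-12 m^2
Step 2: Convert gap to m: d = 8e-6 m
Step 3: C = eps0 * eps_r * A / d
C = 8.854e-12 * 3.9 * 2991e-12 / 8e-6
Step 4: Convert to fF (multiply by 1e15).
C = 12.91 fF


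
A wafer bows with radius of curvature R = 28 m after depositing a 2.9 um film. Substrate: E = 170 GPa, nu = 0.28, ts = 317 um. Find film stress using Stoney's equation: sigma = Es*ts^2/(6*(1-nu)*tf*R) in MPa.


Step 1: Compute numerator: Es * ts^2 = 170 * 317^2 = 17083130 (GPa*um^2)
Step 2: Compute denominator (R in um): 6*(1-nu)*tf*R = 6*0.72*2.9*28e6 = 350784000.0 (um^2)
Step 3: sigma (GPa) = 17083130 / 350784000.0 = 4.87e-02 GPa
Step 4: Convert to MPa (x1000): sigma = 48.7 MPa


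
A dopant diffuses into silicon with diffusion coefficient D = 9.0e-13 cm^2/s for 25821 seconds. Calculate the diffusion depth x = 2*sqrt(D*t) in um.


Step 1: Compute D*t = 9.0e-13 * 25821 = 2.32389e-08 cm^2
Step 2: sqrt(D*t) = 1.52443e-04 cm
Step 3: x = 2 * 1.52443e-04 cm = 3.04886e-04 cm
Step 4: Convert to um (1 cm = 1e4 um): x = 3.049 um


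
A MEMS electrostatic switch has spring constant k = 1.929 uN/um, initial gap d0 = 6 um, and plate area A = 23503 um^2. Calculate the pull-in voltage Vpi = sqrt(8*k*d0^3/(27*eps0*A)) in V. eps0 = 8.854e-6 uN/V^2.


Step 1: Compute numerator: 8 * k * d0^3 = 8 * 1.929 * 6^3 = 3333.312
Step 2: Compute denominator: 27 * eps0 * A = 27 * 8.854e-6 * 23503 = 5.61858
Step 3: Vpi = sqrt(3333.312 / 5.61858)
Vpi = 24.36 V
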